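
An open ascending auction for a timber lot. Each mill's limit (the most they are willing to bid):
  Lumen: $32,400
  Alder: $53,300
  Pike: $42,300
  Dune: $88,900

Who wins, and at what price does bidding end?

Dune wins at $53,300

Limits in order: 88,900 (Dune) > 53,300 (Alder) > 42,300 (Pike) > 32,400 (Lumen)
Alder is the last rival to drop out, at $53,300; Dune remains and wins at that price.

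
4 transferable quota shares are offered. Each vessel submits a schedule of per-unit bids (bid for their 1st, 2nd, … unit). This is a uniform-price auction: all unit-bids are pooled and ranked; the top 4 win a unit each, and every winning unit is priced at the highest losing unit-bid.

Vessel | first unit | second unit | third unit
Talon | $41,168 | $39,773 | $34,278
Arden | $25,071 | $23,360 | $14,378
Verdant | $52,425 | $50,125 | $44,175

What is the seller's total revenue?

Total revenue: $159,092

Pooled unit-bids ranked (top 4): 52,425 (Verdant-1), 50,125 (Verdant-2), 44,175 (Verdant-3), 41,168 (Talon-1)
First bid not allocated: $39,773.
Allocation: Talon 1, Verdant 3. Every unit priced at $39,773.
Revenue = 4 × 39,773 = $159,092.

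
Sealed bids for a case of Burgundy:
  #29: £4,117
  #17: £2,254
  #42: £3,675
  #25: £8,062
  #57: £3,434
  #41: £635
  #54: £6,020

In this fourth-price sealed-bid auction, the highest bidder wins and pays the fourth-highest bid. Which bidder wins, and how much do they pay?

Fourth-price sealed-bid auction: the highest bidder wins and pays the fourth-highest bid.
Bids ranked: 8,062 (#25) > 6,020 (#54) > 4,117 (#29) > 3,675 (#42) > 3,434 (#57) > 2,254 (#17) > …
#25 wins; payment is bid #4 in the ranking = £3,675.

#25 pays £3,675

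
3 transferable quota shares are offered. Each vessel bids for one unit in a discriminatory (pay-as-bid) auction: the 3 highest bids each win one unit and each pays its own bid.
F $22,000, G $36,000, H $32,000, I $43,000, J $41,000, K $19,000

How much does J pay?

Bids ranked high→low: 43,000 (I), 41,000 (J), 36,000 (G), 32,000 (H), 22,000 (F), …
Winners (3 units): I, J, G.
J wins → own bid $41,000.

J pays $41,000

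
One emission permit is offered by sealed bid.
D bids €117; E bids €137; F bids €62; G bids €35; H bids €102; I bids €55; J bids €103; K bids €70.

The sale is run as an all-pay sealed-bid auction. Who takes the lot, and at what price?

Sorting bids: 137 (E) > 117 (D) > 103 (J) > 102 (H) > 70 (K) > 62 (F) > …
E is highest and takes the item; every bidder forfeits their bid.

E pays €137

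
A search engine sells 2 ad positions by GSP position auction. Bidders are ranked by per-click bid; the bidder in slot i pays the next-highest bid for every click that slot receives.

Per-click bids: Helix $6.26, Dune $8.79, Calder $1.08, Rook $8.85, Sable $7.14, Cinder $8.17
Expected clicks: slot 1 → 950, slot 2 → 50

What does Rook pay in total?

Rook pays $8350.50

Sorting advertisers: $8.85 (Rook) > $8.79 (Dune) > $8.17 (Cinder) > …
Rook holds slot 1 → pays next bid $8.79 × 950 clicks = $8350.50.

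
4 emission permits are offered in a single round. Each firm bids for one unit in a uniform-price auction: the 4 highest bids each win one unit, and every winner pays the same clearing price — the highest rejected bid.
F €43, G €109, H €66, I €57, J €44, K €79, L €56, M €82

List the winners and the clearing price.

Bids ranked high→low: 109 (G), 82 (M), 79 (K), 66 (H), 57 (I), 56 (L), …
The 4 highest are G, M, K, H.
Highest unsuccessful bid: €57 → clearing price.

G, M, K, H; each pays €57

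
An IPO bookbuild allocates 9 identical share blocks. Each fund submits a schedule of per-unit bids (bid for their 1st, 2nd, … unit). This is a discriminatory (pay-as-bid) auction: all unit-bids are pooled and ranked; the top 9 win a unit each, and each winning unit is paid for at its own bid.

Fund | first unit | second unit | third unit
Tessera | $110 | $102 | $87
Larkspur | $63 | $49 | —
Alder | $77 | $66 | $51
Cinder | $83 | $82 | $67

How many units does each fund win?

Alder 2, Cinder 3, Larkspur 1, Tessera 3

Pooled unit-bids ranked (top 9): 110 (Tessera-1), 102 (Tessera-2), 87 (Tessera-3), 83 (Cinder-1), 82 (Cinder-2), 77 (Alder-1), 67 (Cinder-3), 66 (Alder-2), 63 (Larkspur-1)
Next rejected bid: $51 (not a price — pay-as-bid).
Allocation: Alder 2, Cinder 3, Larkspur 1, Tessera 3.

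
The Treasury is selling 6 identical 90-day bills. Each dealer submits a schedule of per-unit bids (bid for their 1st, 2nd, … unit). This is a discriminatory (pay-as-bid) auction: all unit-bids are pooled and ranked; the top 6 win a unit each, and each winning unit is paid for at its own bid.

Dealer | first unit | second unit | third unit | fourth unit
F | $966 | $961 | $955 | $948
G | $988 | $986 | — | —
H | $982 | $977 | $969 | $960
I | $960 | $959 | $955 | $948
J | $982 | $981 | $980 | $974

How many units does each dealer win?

Merging the schedules and taking the best 6: 988 (G-1), 986 (G-2), 982 (H-1), 982 (J-1), 981 (J-2), 980 (J-3)
Next rejected bid: $977 (not a price — pay-as-bid).
Allocation: G 2, H 1, J 3.

G 2, H 1, J 3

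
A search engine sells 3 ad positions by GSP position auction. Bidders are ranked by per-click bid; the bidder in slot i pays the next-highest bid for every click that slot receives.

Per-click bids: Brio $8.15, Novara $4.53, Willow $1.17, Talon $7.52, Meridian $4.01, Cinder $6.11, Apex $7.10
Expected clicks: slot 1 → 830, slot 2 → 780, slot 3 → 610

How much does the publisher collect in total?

Sorting advertisers: $8.15 (Brio) > $7.52 (Talon) > $7.10 (Apex) > $6.11 (Cinder) > …
Slot 1: Brio pays $7.52 × 830 = $6241.60
Slot 2: Talon pays $7.10 × 780 = $5538.00
Slot 3: Apex pays $6.11 × 610 = $3727.10
Total = $15506.70

Total revenue: $15506.70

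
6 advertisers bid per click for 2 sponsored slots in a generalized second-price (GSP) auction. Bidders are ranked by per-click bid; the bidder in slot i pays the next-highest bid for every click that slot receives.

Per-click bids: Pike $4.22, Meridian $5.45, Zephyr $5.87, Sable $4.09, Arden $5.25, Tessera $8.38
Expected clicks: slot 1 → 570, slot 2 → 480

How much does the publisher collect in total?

Per-click bids in order: $8.38 (Tessera) > $5.87 (Zephyr) > $5.45 (Meridian) > …
Slot 1: Tessera pays $5.87 × 570 = $3345.90
Slot 2: Zephyr pays $5.45 × 480 = $2616.00
Total = $5961.90

Total revenue: $5961.90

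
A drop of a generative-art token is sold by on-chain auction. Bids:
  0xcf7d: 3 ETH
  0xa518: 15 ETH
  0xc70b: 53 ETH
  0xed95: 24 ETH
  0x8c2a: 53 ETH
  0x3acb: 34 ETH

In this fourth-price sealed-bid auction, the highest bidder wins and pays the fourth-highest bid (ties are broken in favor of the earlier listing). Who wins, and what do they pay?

Sorting bids: 53 (0xc70b) > 53 (0x8c2a) > 34 (0x3acb) > 24 (0xed95) > 15 (0xa518) > 3 (0xcf7d)
Tie at 53 ETH → 0xc70b wins by tie-break.
0xc70b is highest; pays the fourth-highest bid, 24 ETH.

0xc70b pays 24 ETH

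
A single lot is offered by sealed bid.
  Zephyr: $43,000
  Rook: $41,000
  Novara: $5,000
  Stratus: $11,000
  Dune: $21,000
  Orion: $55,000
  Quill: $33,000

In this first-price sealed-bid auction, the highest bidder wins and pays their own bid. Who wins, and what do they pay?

Bids ranked: 55,000 (Orion) > 43,000 (Zephyr) > 41,000 (Rook) > 33,000 (Quill) > 21,000 (Dune) > 11,000 (Stratus) > …
First-price: Orion pays what they bid, $55,000.

Orion pays $55,000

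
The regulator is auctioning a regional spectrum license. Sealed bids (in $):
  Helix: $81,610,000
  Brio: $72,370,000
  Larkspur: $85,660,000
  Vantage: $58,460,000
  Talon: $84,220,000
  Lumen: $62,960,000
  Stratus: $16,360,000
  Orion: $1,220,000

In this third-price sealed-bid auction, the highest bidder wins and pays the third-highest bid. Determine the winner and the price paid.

Larkspur pays $81,610,000

Bids in order: 85,660,000 (Larkspur) > 84,220,000 (Talon) > 81,610,000 (Helix) > 72,370,000 (Brio) > 62,960,000 (Lumen) > 58,460,000 (Vantage) > …
Larkspur is highest; pays the third-highest bid, $81,610,000.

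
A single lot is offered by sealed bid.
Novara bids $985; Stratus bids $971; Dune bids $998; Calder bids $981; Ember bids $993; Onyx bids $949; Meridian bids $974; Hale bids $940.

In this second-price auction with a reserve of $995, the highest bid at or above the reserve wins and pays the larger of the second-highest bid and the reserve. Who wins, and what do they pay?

Bids ranked: 998 (Dune) > 993 (Ember) > 985 (Novara) > 981 (Calder) > 974 (Meridian) > 971 (Stratus) > …
Dune has the top bid at or above the reserve ($998).
Second-highest bid $993 is below the reserve $995, so the reserve binds → payment $995.

Dune pays $995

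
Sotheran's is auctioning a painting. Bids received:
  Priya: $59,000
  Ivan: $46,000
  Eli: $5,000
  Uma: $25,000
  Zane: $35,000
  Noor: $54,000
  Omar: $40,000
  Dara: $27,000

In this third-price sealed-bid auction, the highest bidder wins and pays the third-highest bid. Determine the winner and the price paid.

Bids in order: 59,000 (Priya) > 54,000 (Noor) > 46,000 (Ivan) > 40,000 (Omar) > 35,000 (Zane) > 27,000 (Dara) > …
Priya wins; payment is bid #3 in the ranking = $46,000.

Priya pays $46,000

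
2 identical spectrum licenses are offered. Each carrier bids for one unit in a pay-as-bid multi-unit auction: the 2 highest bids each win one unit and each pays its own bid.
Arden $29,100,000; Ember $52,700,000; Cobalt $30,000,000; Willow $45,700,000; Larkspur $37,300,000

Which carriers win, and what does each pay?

Ember $52,700,000, Willow $45,700,000

Sorting: 52,700,000 (Ember), 45,700,000 (Willow), 37,300,000 (Larkspur), 30,000,000 (Cobalt), …
Top 2: Ember, Willow.
Each winner pays its own bid: Ember $52,700,000, Willow $45,700,000.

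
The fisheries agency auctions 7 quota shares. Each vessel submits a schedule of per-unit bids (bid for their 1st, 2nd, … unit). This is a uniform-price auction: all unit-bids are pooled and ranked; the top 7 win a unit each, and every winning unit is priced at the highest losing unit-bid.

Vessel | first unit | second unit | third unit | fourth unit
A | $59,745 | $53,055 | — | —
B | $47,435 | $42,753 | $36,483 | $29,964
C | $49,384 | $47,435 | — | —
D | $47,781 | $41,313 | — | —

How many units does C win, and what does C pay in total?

Pooled unit-bids ranked (top 7): 59,745 (A-1), 53,055 (A-2), 49,384 (C-1), 47,781 (D-1), 47,435 (B-1), 47,435 (C-2), 42,753 (B-2)
First bid not allocated: $41,313.
C wins 2 unit(s) at $41,313 each.

C: 2 units, pays $82,626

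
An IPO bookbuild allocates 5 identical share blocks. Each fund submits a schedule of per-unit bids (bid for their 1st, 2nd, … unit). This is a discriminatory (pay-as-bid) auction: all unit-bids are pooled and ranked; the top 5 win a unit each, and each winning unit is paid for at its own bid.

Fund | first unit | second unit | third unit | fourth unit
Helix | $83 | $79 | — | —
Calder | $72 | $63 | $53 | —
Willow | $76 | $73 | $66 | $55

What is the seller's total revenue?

Merging the schedules and taking the best 5: 83 (Helix-1), 79 (Helix-2), 76 (Willow-1), 73 (Willow-2), 72 (Calder-1)
Next rejected bid: $66 (not a price — pay-as-bid).
Each winning unit pays its own bid.
Revenue = 83 + 79 + 76 + 73 + 72 = $383.

Total revenue: $383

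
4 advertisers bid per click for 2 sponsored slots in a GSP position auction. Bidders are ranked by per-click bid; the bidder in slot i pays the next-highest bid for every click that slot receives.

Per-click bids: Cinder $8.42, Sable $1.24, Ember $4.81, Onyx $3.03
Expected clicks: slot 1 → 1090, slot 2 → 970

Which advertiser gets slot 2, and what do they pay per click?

Ranked by bid: $8.42 (Cinder) > $4.81 (Ember) > $3.03 (Onyx) > …
Slot 2 goes to the second-ranked bidder, Ember, who pays the next bid down: $3.03/click.

Ember; $3.03 per click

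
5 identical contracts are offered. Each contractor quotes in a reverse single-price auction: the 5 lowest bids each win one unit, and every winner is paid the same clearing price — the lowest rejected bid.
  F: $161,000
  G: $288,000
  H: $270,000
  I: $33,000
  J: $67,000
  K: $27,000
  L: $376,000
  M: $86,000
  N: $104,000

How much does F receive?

Bids ranked low→high: 27,000 (K), 33,000 (I), 67,000 (J), 86,000 (M), 104,000 (N), 161,000 (F), 270,000 (H), …
The 5 lowest are K, I, J, M, N.
Lowest unsuccessful bid: $161,000 → clearing price.
F does not win → is paid $0.

F is paid $0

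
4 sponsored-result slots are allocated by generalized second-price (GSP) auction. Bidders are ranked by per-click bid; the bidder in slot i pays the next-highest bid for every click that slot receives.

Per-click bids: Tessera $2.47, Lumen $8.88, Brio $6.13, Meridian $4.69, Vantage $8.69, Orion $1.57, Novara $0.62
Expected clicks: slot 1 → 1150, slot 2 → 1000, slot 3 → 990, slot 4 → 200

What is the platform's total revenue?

Total revenue: $21260.60

Ranked by bid: $8.88 (Lumen) > $8.69 (Vantage) > $6.13 (Brio) > $4.69 (Meridian) > $2.47 (Tessera) > …
Slot 1: Lumen pays $8.69 × 1150 = $9993.50
Slot 2: Vantage pays $6.13 × 1000 = $6130.00
Slot 3: Brio pays $4.69 × 990 = $4643.10
Slot 4: Meridian pays $2.47 × 200 = $494.00
Total = $21260.60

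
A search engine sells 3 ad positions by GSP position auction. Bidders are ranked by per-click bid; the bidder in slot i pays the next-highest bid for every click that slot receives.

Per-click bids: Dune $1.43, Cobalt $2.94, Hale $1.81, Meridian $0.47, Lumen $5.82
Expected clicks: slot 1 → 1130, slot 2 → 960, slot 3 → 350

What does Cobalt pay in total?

Cobalt pays $1737.60

Per-click bids in order: $5.82 (Lumen) > $2.94 (Cobalt) > $1.81 (Hale) > $1.43 (Dune) > …
Cobalt holds slot 2 → pays next bid $1.81 × 960 clicks = $1737.60.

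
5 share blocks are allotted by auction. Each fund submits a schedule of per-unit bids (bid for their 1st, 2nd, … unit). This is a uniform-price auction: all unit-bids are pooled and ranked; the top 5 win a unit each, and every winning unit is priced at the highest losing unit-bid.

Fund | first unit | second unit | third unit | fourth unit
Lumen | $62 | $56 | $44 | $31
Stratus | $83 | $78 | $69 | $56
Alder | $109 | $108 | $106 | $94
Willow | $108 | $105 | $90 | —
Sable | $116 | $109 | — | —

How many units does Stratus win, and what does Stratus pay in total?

Pooled unit-bids ranked (top 5): 116 (Sable-1), 109 (Alder-1), 109 (Sable-2), 108 (Alder-2), 108 (Willow-1)
First bid not allocated: $106.
Stratus wins 0 unit(s) at $106 each.

Stratus: 0 units, pays $0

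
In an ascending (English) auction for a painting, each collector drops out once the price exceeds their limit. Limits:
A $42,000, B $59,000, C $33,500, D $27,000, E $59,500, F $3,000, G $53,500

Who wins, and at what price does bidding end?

Ascending (English) auction: the price rises until one bidder remains; the winner pays the price at which the last rival dropped out.
Sorting limits: 59,500 (E) > 59,000 (B) > 53,500 (G) > 42,000 (A) > 33,500 (C) > 27,000 (D) > …
Bidding ends when B exits at $59,000; E takes it.

E wins at $59,000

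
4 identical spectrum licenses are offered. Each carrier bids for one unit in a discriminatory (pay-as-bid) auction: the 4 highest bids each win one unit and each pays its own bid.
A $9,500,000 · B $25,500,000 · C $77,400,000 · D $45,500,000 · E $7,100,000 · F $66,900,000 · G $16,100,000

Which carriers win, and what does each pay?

Sorting: 77,400,000 (C), 66,900,000 (F), 45,500,000 (D), 25,500,000 (B), 16,100,000 (G), 9,500,000 (A), …
Winners (4 units): C, F, D, B.
Each winner pays its own bid: C $77,400,000, F $66,900,000, D $45,500,000, B $25,500,000.

C $77,400,000, F $66,900,000, D $45,500,000, B $25,500,000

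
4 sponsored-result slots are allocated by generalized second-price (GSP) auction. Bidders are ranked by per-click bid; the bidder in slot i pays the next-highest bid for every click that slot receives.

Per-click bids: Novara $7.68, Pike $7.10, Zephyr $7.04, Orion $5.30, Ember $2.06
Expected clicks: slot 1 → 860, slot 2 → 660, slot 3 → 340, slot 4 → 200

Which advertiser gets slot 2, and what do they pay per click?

Ranked by bid: $7.68 (Novara) > $7.10 (Pike) > $7.04 (Zephyr) > $5.30 (Orion) > $2.06 (Ember)
Slot 2 goes to the second-ranked bidder, Pike, who pays the next bid down: $7.04/click.

Pike; $7.04 per click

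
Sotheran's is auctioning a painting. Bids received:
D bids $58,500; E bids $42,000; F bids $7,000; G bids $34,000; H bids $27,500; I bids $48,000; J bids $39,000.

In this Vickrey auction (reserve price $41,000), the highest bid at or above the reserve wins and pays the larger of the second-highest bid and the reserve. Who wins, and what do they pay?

D pays $48,000

Bids ranked: 58,500 (D) > 48,000 (I) > 42,000 (E) > 39,000 (J) > 34,000 (G) > 27,500 (H) > …
D has the top bid at or above the reserve ($58,500).
Second-highest bid $48,000 exceeds the reserve $41,000 → payment $48,000.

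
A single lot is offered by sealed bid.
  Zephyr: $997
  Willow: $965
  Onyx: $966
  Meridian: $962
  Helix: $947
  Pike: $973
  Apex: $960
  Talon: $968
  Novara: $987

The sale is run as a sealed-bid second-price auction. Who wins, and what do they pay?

Rule: the highest bidder wins and pays the second-highest bid.
Bids ranked: 997 (Zephyr) > 987 (Novara) > 973 (Pike) > 968 (Talon) > 966 (Onyx) > 965 (Willow) > …
Zephyr is highest; pays the second-highest bid, $987.

Zephyr pays $987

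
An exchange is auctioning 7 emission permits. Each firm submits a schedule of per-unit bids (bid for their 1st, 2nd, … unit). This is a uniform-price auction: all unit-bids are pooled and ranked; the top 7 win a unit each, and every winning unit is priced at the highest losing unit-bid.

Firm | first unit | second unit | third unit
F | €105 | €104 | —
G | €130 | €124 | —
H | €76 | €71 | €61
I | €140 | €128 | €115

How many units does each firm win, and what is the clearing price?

Pooled unit-bids ranked (top 7): 140 (I-1), 130 (G-1), 128 (I-2), 124 (G-2), 115 (I-3), 105 (F-1), 104 (F-2)
The (k+1)-th unit-bid is €76.
Allocation: F 2, G 2, I 3.

F 2, G 2, I 3; clearing price €76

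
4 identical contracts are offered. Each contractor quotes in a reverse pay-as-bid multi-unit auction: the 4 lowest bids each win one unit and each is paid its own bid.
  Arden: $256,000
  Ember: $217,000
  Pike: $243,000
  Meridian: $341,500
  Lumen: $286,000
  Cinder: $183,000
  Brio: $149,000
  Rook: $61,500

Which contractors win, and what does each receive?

Ordering the bids: 61,500 (Rook), 149,000 (Brio), 183,000 (Cinder), 217,000 (Ember), 243,000 (Pike), 256,000 (Arden), …
Winners (4 units): Rook, Brio, Cinder, Ember.
Each winner is paid its own bid: Rook $61,500, Brio $149,000, Cinder $183,000, Ember $217,000.

Rook $61,500, Brio $149,000, Cinder $183,000, Ember $217,000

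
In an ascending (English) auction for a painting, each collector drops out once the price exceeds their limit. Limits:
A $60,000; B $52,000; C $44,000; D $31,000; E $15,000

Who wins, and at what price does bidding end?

Open ascending-bid auction: the price rises until one bidder remains; the winner pays the price at which the last rival dropped out.
Limits ranked: 60,000 (A) > 52,000 (B) > 44,000 (C) > 31,000 (D) > 15,000 (E)
B is the last rival to drop out, at $52,000; A remains and wins at that price.

A wins at $52,000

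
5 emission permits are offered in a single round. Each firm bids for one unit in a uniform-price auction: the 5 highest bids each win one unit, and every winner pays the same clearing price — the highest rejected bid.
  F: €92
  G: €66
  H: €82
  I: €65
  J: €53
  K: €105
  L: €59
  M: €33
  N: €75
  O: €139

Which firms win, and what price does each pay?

O, K, F, H, N; each pays €66

Sorting: 139 (O), 105 (K), 92 (F), 82 (H), 75 (N), 66 (G), 65 (I), …
Top 5: O, K, F, H, N.
Clearing price = highest rejected bid = €66.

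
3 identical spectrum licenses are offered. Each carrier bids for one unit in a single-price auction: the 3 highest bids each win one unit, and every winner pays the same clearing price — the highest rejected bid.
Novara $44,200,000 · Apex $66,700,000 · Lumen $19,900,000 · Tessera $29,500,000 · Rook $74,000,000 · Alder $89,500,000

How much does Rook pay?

Rook pays $44,200,000

Ordering the bids: 89,500,000 (Alder), 74,000,000 (Rook), 66,700,000 (Apex), 44,200,000 (Novara), 29,500,000 (Tessera), …
The 3 highest are Alder, Rook, Apex.
Clearing price = highest rejected bid = $44,200,000.
Rook wins → pays $44,200,000.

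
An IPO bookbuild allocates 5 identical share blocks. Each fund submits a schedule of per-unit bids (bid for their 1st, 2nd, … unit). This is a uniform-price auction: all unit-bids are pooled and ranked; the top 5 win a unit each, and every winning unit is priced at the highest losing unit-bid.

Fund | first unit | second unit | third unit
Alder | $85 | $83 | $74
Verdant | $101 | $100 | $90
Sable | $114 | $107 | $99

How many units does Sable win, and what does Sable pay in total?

All unit-bids, highest first — top 5: 114 (Sable-1), 107 (Sable-2), 101 (Verdant-1), 100 (Verdant-2), 99 (Sable-3)
First bid not allocated: $90.
Sable wins 3 unit(s) at $90 each.

Sable: 3 units, pays $270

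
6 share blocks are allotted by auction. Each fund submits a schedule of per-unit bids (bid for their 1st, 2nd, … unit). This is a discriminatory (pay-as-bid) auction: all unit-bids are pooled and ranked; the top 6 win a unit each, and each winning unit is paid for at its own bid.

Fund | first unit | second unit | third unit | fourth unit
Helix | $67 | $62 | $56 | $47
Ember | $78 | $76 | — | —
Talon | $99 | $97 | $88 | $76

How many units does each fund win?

Merging the schedules and taking the best 6: 99 (Talon-1), 97 (Talon-2), 88 (Talon-3), 78 (Ember-1), 76 (Ember-2), 76 (Talon-4)
Next rejected bid: $67 (not a price — pay-as-bid).
Allocation: Ember 2, Talon 4.

Ember 2, Talon 4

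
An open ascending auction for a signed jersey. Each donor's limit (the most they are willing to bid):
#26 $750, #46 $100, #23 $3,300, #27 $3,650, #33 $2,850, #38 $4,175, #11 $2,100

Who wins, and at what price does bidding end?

Rule: the price rises until one bidder remains; the winner pays the price at which the last rival dropped out.
Sorting limits: 4,175 (#38) > 3,650 (#27) > 3,300 (#23) > 2,850 (#33) > 2,100 (#11) > 750 (#26) > …
Bidding ends when #27 exits at $3,650; #38 takes it.

#38 wins at $3,650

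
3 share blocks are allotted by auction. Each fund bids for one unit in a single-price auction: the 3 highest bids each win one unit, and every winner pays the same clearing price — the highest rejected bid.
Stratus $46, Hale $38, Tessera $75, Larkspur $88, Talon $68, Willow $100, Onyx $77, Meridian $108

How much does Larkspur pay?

Ordering the bids: 108 (Meridian), 100 (Willow), 88 (Larkspur), 77 (Onyx), 75 (Tessera), …
The 3 highest are Meridian, Willow, Larkspur.
First losing bid is Onyx's $77, which sets the uniform price.
Larkspur wins → pays $77.

Larkspur pays $77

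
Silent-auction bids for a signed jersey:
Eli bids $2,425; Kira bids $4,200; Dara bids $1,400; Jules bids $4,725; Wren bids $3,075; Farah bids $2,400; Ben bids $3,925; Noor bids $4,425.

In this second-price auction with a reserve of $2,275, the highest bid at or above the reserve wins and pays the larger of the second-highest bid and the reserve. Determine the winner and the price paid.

Second-price auction with a reserve of $2,275: the highest bid at or above the reserve wins and pays the larger of the second-highest bid and the reserve.
Bids ranked: 4,725 (Jules) > 4,425 (Noor) > 4,200 (Kira) > 3,925 (Ben) > 3,075 (Wren) > 2,425 (Eli) > …
Highest eligible bid: Jules at $4,725.
Second-highest bid $4,425 exceeds the reserve $2,275 → payment $4,425.

Jules pays $4,425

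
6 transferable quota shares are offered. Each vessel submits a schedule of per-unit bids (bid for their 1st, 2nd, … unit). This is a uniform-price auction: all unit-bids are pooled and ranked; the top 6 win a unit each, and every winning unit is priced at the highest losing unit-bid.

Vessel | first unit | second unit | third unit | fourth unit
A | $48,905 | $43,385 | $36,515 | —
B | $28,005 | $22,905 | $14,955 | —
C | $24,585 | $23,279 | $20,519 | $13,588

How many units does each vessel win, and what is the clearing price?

A 3, B 1, C 2; clearing price $22,905

Merging the schedules and taking the best 6: 48,905 (A-1), 43,385 (A-2), 36,515 (A-3), 28,005 (B-1), 24,585 (C-1), 23,279 (C-2)
Highest rejected unit-bid = $22,905.
Allocation: A 3, B 1, C 2.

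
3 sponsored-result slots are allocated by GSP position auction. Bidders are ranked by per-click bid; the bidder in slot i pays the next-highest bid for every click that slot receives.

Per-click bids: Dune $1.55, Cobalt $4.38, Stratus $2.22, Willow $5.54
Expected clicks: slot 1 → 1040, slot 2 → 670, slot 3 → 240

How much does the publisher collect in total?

Total revenue: $6414.60

Per-click bids in order: $5.54 (Willow) > $4.38 (Cobalt) > $2.22 (Stratus) > $1.55 (Dune)
Slot 1: Willow pays $4.38 × 1040 = $4555.20
Slot 2: Cobalt pays $2.22 × 670 = $1487.40
Slot 3: Stratus pays $1.55 × 240 = $372.00
Total = $6414.60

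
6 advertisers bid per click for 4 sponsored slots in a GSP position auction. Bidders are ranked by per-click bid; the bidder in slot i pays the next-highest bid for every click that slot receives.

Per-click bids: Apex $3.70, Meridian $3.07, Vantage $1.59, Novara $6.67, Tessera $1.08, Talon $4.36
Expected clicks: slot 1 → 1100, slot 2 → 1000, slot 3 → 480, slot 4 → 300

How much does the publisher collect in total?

Sorting advertisers: $6.67 (Novara) > $4.36 (Talon) > $3.70 (Apex) > $3.07 (Meridian) > $1.59 (Vantage) > …
Slot 1: Novara pays $4.36 × 1100 = $4796.00
Slot 2: Talon pays $3.70 × 1000 = $3700.00
Slot 3: Apex pays $3.07 × 480 = $1473.60
Slot 4: Meridian pays $1.59 × 300 = $477.00
Total = $10446.60

Total revenue: $10446.60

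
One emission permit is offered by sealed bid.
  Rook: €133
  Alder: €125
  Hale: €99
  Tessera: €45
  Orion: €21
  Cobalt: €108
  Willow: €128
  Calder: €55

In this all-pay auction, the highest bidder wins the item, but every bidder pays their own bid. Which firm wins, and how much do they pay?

Rook pays €133

Bids in order: 133 (Rook) > 128 (Willow) > 125 (Alder) > 108 (Cobalt) > 99 (Hale) > 55 (Calder) > …
Rook is highest and takes the item; every bidder forfeits their bid.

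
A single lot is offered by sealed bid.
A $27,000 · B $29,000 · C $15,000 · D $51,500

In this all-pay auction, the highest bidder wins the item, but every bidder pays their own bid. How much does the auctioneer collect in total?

Total revenue: $122,500

Bids ranked: 51,500 (D) > 29,000 (B) > 27,000 (A) > 15,000 (C)
Every bidder forfeits their bid regardless of winning.
Revenue = 27,000 + 29,000 + 15,000 + 51,500 = $122,500.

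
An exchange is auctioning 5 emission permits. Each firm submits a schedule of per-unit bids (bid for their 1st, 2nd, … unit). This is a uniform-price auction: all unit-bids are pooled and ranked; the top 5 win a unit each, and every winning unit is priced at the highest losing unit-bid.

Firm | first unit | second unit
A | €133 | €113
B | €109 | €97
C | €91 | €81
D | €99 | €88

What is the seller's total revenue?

All unit-bids, highest first — top 5: 133 (A-1), 113 (A-2), 109 (B-1), 99 (D-1), 97 (B-2)
The (k+1)-th unit-bid is €91.
Allocation: A 2, B 2, D 1. Every unit priced at €91.
Revenue = 5 × 91 = €455.

Total revenue: €455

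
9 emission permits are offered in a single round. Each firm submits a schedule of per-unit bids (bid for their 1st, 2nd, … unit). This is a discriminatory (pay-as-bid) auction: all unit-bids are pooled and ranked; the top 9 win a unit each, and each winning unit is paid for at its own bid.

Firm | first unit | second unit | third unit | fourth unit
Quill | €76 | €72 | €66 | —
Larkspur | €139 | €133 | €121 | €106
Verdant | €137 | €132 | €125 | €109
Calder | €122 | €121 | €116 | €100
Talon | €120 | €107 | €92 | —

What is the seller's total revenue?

Total revenue: €1,150

Merging the schedules and taking the best 9: 139 (Larkspur-1), 137 (Verdant-1), 133 (Larkspur-2), 132 (Verdant-2), 125 (Verdant-3), 122 (Calder-1), 121 (Larkspur-3), 121 (Calder-2), 120 (Talon-1)
Next rejected bid: €116 (not a price — pay-as-bid).
Each winning unit pays its own bid.
Revenue = 139 + 137 + 133 + 132 + 125 + 122 + 121 + 121 + 120 = €1,150.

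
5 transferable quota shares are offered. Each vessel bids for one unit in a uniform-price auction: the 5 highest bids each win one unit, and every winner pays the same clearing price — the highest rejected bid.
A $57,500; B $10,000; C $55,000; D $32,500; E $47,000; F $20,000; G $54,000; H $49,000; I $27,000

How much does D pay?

D pays $0

Bids ranked high→low: 57,500 (A), 55,000 (C), 54,000 (G), 49,000 (H), 47,000 (E), 32,500 (D), 27,000 (I), …
Winners (5 units): A, C, G, H, E.
Clearing price = highest rejected bid = $32,500.
D does not win → pays $0.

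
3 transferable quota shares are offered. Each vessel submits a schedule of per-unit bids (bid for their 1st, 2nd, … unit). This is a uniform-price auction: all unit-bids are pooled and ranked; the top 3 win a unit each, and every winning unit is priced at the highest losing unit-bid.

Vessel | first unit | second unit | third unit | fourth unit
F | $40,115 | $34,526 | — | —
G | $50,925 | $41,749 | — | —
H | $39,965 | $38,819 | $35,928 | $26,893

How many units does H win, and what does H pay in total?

Pooled unit-bids ranked (top 3): 50,925 (G-1), 41,749 (G-2), 40,115 (F-1)
Highest rejected unit-bid = $39,965.
H wins 0 unit(s) at $39,965 each.

H: 0 units, pays $0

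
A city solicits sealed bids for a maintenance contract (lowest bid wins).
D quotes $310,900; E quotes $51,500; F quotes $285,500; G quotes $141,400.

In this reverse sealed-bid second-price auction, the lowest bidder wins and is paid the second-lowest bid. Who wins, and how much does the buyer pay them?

E is paid $141,400

Bids in order: 51,500 (E) < 141,400 (G) < 285,500 (F) < 310,900 (D)
Second-price: E is paid G's bid of $141,400.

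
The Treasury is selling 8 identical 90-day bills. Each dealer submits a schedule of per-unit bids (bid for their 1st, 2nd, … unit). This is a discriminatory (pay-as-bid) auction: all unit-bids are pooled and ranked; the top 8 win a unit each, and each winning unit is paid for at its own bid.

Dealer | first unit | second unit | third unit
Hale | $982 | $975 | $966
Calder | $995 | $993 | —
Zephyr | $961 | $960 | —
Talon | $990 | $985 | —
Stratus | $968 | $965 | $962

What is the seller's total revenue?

Total revenue: $7,854

All unit-bids, highest first — top 8: 995 (Calder-1), 993 (Calder-2), 990 (Talon-1), 985 (Talon-2), 982 (Hale-1), 975 (Hale-2), 968 (Stratus-1), 966 (Hale-3)
Next rejected bid: $965 (not a price — pay-as-bid).
Each winning unit pays its own bid.
Revenue = 995 + 993 + 990 + 985 + 982 + 975 + 968 + 966 = $7,854.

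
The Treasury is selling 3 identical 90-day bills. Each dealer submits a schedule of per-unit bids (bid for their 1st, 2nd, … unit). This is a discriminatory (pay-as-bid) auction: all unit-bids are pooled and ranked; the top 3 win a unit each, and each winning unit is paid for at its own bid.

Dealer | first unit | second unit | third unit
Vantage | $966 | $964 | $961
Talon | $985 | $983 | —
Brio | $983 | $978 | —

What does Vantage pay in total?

All unit-bids, highest first — top 3: 985 (Talon-1), 983 (Talon-2), 983 (Brio-1)
Next rejected bid: $978 (not a price — pay-as-bid).
Vantage wins no units.

Vantage pays $0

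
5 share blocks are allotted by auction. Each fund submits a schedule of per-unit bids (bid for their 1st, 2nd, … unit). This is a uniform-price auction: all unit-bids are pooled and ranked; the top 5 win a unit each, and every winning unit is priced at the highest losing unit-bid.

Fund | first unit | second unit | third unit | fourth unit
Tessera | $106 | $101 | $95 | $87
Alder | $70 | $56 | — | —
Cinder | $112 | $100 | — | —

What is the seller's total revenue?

Total revenue: $435

Merging the schedules and taking the best 5: 112 (Cinder-1), 106 (Tessera-1), 101 (Tessera-2), 100 (Cinder-2), 95 (Tessera-3)
Highest rejected unit-bid = $87.
Allocation: Cinder 2, Tessera 3. Every unit priced at $87.
Revenue = 5 × 87 = $435.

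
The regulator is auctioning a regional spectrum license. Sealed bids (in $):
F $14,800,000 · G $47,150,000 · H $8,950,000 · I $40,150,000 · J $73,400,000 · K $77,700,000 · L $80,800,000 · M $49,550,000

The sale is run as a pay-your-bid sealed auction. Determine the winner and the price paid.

L pays $80,800,000

Bids in order: 80,800,000 (L) > 77,700,000 (K) > 73,400,000 (J) > 49,550,000 (M) > 47,150,000 (G) > 40,150,000 (I) > …
L has the highest bid and pays exactly that: $80,800,000.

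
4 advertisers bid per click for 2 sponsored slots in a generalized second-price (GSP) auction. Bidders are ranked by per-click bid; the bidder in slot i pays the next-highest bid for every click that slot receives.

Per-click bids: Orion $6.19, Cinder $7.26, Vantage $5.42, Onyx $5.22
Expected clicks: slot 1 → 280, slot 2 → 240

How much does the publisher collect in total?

Sorting advertisers: $7.26 (Cinder) > $6.19 (Orion) > $5.42 (Vantage) > …
Slot 1: Cinder pays $6.19 × 280 = $1733.20
Slot 2: Orion pays $5.42 × 240 = $1300.80
Total = $3034.00

Total revenue: $3034.00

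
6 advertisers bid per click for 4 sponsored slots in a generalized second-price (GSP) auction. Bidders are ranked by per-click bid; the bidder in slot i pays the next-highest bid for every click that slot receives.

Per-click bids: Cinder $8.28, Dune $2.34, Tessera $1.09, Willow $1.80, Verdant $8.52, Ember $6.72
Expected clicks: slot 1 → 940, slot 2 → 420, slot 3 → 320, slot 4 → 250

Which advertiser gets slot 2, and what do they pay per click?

Ranked by bid: $8.52 (Verdant) > $8.28 (Cinder) > $6.72 (Ember) > $2.34 (Dune) > $1.80 (Willow) > …
Slot 2 goes to the second-ranked bidder, Cinder, who pays the next bid down: $6.72/click.

Cinder; $6.72 per click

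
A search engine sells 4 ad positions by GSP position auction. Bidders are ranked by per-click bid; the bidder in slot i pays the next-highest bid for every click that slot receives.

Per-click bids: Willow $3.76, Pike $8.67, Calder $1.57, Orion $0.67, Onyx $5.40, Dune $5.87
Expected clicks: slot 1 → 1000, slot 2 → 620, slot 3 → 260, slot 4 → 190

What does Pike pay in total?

Pike pays $5870.00

Per-click bids in order: $8.67 (Pike) > $5.87 (Dune) > $5.40 (Onyx) > $3.76 (Willow) > $1.57 (Calder) > …
Pike holds slot 1 → pays next bid $5.87 × 1000 clicks = $5870.00.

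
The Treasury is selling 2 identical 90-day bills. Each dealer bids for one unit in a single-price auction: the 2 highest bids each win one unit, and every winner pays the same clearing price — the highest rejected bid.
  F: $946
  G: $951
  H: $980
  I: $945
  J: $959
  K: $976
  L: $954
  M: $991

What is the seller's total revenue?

Total revenue: $1,952

Sorting: 991 (M), 980 (H), 976 (K), 959 (J), …
The 2 highest are M, H.
Highest unsuccessful bid: $976 → clearing price.
Total revenue = 2 × $976 = $1,952.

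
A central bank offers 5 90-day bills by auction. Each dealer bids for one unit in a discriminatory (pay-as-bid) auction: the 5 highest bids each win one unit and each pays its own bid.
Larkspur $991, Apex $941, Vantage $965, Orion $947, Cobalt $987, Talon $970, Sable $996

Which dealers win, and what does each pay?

Ordering the bids: 996 (Sable), 991 (Larkspur), 987 (Cobalt), 970 (Talon), 965 (Vantage), 947 (Orion), 941 (Apex)
The 5 highest are Sable, Larkspur, Cobalt, Talon, Vantage.
Each winner pays its own bid: Sable $996, Larkspur $991, Cobalt $987, Talon $970, Vantage $965.

Sable $996, Larkspur $991, Cobalt $987, Talon $970, Vantage $965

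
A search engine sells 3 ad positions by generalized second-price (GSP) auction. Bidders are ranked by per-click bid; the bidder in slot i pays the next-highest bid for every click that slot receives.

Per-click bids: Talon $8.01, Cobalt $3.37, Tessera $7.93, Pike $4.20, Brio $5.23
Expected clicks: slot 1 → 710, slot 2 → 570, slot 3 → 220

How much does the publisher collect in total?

Per-click bids in order: $8.01 (Talon) > $7.93 (Tessera) > $5.23 (Brio) > $4.20 (Pike) > …
Slot 1: Talon pays $7.93 × 710 = $5630.30
Slot 2: Tessera pays $5.23 × 570 = $2981.10
Slot 3: Brio pays $4.20 × 220 = $924.00
Total = $9535.40

Total revenue: $9535.40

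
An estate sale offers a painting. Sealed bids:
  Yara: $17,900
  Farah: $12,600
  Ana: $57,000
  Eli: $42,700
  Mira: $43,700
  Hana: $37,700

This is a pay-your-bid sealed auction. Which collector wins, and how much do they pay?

Bids ranked: 57,000 (Ana) > 43,700 (Mira) > 42,700 (Eli) > 37,700 (Hana) > 17,900 (Yara) > 12,600 (Farah)
First-price: Ana pays what they bid, $57,000.

Ana pays $57,000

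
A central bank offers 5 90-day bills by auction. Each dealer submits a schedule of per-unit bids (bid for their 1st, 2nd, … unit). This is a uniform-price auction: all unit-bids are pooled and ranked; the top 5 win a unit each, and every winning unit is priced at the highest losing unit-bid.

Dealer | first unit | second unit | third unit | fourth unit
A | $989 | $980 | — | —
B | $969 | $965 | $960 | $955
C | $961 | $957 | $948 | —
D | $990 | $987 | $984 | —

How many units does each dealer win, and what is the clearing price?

A 2, D 3; clearing price $969

All unit-bids, highest first — top 5: 990 (D-1), 989 (A-1), 987 (D-2), 984 (D-3), 980 (A-2)
First bid not allocated: $969.
Allocation: A 2, D 3.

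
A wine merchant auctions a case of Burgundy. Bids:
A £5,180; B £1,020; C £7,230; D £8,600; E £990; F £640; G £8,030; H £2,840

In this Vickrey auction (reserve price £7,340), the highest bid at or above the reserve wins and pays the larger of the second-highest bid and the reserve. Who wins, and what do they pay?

Vickrey auction (reserve price £7,340): the highest bid at or above the reserve wins and pays the larger of the second-highest bid and the reserve.
Bids in order: 8,600 (D) > 8,030 (G) > 7,230 (C) > 5,180 (A) > 2,840 (H) > 1,020 (B) > …
Highest eligible bid: D at £8,600.
Second-highest bid £8,030 exceeds the reserve £7,340 → payment £8,030.

D pays £8,030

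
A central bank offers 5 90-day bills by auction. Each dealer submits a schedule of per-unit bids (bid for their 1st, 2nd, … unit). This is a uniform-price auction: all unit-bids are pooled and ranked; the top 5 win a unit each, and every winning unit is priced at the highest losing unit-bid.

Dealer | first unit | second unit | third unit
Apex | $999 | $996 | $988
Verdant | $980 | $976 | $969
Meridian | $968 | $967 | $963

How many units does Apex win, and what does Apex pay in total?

Apex: 3 units, pays $2,907

Merging the schedules and taking the best 5: 999 (Apex-1), 996 (Apex-2), 988 (Apex-3), 980 (Verdant-1), 976 (Verdant-2)
Highest rejected unit-bid = $969.
Apex wins 3 unit(s) at $969 each.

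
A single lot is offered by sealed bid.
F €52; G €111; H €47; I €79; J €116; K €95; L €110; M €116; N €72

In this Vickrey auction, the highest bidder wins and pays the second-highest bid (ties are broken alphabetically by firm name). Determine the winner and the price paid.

Bids in order: 116 (J) > 116 (M) > 111 (G) > 110 (L) > 95 (K) > 79 (I) > …
J and M tie at €116; tie-break gives it to J.
Second-price: J pays M's bid of €116.

J pays €116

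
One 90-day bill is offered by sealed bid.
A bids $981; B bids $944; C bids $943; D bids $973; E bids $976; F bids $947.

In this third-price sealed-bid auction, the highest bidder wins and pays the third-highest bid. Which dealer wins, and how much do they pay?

Third-price sealed-bid auction: the highest bidder wins and pays the third-highest bid.
Bids in order: 981 (A) > 976 (E) > 973 (D) > 947 (F) > 944 (B) > 943 (C)
A is highest; pays the third-highest bid, $973.

A pays $973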